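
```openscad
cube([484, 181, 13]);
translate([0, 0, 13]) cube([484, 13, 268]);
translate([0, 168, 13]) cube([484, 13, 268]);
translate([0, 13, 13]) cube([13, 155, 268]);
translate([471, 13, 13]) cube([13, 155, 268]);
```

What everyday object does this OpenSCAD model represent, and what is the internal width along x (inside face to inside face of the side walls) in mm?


An open box. The internal width is 458 mm.

A 484×181 base slab with four walls standing on it — an open box. The base is 484 mm wide and the walls are 13 mm thick, so the internal width is 484 − 2 × 13 = 458 mm.


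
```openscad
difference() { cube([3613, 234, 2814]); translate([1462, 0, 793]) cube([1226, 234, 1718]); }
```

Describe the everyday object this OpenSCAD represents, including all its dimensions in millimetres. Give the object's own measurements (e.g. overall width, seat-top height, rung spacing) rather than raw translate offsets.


A wall 3613 mm long (x), 234 mm thick (y), 2814 mm tall, with a rectangular window opening cut through it. The opening is 1226 mm wide and 1718 mm tall; its sill is at z = 793 mm and its near (−x) edge is 1462 mm from the wall's −x end. The opening passes through the full wall thickness.


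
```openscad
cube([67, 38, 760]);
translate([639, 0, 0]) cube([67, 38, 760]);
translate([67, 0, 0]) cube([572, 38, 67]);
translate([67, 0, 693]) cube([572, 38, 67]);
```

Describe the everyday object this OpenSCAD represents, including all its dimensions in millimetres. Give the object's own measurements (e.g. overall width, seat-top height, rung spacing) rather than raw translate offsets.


A rectangular picture frame lying in the x–z plane (depth along y). The opening is 572 mm wide (x) by 626 mm tall (z), surrounded by a border 67 mm wide on all four sides. The frame is 38 mm deep and is made of two full-height vertical stiles with two horizontal rails fitted between them.


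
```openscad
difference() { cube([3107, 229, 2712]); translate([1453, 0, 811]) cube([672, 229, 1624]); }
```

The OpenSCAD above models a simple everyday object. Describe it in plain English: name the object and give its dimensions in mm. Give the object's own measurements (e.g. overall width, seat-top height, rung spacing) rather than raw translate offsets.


A wall 3107 mm long (x), 229 mm thick (y), 2712 mm tall, with a rectangular window opening cut through it. The opening is 672 mm wide and 1624 mm tall; its sill is at z = 811 mm and its near (−x) edge is 1453 mm from the wall's −x end. The opening passes through the full wall thickness.


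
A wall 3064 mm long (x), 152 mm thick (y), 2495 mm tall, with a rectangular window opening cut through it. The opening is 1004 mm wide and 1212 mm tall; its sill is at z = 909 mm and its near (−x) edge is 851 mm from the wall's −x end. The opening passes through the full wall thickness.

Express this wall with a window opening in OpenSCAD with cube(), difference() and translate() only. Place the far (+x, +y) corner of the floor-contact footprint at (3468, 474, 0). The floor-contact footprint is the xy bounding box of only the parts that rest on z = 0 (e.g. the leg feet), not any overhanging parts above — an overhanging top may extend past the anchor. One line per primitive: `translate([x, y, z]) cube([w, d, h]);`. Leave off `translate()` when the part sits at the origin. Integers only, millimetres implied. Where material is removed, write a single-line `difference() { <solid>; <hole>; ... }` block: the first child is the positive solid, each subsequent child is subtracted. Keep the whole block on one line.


difference() { translate([404, 322, 0]) cube([3064, 152, 2495]); translate([1255, 322, 909]) cube([1004, 152, 1212]); }


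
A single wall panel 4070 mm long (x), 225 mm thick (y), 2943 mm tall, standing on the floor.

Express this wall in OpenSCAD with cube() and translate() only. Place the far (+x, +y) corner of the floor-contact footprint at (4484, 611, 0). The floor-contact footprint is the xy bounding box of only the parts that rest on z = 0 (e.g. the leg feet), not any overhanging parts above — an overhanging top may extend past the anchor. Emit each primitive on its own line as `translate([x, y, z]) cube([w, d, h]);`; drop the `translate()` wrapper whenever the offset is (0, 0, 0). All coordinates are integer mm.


translate([414, 386, 0]) cube([4070, 225, 2943]);


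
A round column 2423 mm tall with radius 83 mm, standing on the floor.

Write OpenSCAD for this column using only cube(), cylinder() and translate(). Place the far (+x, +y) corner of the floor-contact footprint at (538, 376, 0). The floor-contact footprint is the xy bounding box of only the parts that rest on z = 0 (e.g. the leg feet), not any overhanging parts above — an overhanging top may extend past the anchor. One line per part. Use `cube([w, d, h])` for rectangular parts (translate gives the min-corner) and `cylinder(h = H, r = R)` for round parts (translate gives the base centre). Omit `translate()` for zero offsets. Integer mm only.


translate([455, 293, 0]) cylinder(h = 2423, r = 83);


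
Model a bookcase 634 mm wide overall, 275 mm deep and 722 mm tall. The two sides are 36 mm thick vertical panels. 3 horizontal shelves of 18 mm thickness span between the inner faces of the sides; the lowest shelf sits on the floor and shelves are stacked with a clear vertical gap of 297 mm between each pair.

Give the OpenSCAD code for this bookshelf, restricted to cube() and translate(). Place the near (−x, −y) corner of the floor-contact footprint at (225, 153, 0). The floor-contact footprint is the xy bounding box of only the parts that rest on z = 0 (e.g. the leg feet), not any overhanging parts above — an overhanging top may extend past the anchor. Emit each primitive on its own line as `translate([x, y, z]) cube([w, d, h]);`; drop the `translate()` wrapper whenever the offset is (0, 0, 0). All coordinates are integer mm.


translate([225, 153, 0]) cube([36, 275, 722]);
translate([823, 153, 0]) cube([36, 275, 722]);
translate([261, 153, 0]) cube([562, 275, 18]);
translate([261, 153, 315]) cube([562, 275, 18]);
translate([261, 153, 630]) cube([562, 275, 18]);


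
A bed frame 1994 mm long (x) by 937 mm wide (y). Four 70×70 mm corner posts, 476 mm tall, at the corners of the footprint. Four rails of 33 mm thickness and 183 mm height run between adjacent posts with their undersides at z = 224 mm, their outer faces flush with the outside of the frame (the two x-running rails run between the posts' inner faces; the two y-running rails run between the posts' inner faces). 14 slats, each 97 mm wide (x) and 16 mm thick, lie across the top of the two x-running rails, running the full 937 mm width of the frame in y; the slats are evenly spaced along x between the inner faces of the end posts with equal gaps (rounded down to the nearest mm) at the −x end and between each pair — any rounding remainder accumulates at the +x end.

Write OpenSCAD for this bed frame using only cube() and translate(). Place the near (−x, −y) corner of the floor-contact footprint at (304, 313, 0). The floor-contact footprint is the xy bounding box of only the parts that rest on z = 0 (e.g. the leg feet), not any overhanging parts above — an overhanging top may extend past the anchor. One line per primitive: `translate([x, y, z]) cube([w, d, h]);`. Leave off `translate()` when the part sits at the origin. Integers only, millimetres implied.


// slat z = rail_z + rail_h = 224 + 183 = 407
// slat gap = ⌊(1854 − 14·97) / 15⌋ = 33
translate([304, 313, 0]) cube([70, 70, 476]);
translate([304, 1180, 0]) cube([70, 70, 476]);
translate([2228, 313, 0]) cube([70, 70, 476]);
translate([2228, 1180, 0]) cube([70, 70, 476]);
translate([374, 313, 224]) cube([1854, 33, 183]);
translate([374, 1217, 224]) cube([1854, 33, 183]);
translate([304, 383, 224]) cube([33, 797, 183]);
translate([2265, 383, 224]) cube([33, 797, 183]);
translate([407, 313, 407]) cube([97, 937, 16]);
translate([537, 313, 407]) cube([97, 937, 16]);
translate([667, 313, 407]) cube([97, 937, 16]);
translate([797, 313, 407]) cube([97, 937, 16]);
translate([927, 313, 407]) cube([97, 937, 16]);
translate([1057, 313, 407]) cube([97, 937, 16]);
translate([1187, 313, 407]) cube([97, 937, 16]);
translate([1317, 313, 407]) cube([97, 937, 16]);
translate([1447, 313, 407]) cube([97, 937, 16]);
translate([1577, 313, 407]) cube([97, 937, 16]);
translate([1707, 313, 407]) cube([97, 937, 16]);
translate([1837, 313, 407]) cube([97, 937, 16]);
translate([1967, 313, 407]) cube([97, 937, 16]);
translate([2097, 313, 407]) cube([97, 937, 16]);


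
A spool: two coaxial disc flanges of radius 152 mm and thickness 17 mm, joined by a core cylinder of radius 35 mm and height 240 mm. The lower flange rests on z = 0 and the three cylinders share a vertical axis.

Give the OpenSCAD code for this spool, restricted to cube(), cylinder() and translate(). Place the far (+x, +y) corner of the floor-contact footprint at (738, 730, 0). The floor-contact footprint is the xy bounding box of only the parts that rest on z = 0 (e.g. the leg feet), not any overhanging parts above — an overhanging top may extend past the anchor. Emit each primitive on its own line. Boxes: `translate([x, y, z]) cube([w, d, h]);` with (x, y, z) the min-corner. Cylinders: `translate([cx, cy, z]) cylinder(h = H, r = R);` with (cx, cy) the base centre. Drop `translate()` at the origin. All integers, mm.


translate([586, 578, 0]) cylinder(h = 17, r = 152);
translate([586, 578, 17]) cylinder(h = 240, r = 35);
translate([586, 578, 257]) cylinder(h = 17, r = 152);


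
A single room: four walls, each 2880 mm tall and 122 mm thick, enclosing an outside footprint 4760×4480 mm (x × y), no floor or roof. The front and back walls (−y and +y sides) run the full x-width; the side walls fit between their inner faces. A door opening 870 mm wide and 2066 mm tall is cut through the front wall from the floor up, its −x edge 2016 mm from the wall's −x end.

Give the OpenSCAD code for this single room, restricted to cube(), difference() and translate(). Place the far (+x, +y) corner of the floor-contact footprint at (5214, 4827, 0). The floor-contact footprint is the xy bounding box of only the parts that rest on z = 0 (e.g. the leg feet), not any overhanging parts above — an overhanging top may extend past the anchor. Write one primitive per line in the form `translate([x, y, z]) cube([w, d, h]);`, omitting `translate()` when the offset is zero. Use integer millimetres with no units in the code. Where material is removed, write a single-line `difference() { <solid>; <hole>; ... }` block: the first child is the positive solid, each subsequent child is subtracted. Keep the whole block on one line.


difference() { translate([454, 347, 0]) cube([4760, 122, 2880]); translate([2470, 347, 0]) cube([870, 122, 2066]); }
translate([454, 4705, 0]) cube([4760, 122, 2880]);
translate([454, 469, 0]) cube([122, 4236, 2880]);
translate([5092, 469, 0]) cube([122, 4236, 2880]);


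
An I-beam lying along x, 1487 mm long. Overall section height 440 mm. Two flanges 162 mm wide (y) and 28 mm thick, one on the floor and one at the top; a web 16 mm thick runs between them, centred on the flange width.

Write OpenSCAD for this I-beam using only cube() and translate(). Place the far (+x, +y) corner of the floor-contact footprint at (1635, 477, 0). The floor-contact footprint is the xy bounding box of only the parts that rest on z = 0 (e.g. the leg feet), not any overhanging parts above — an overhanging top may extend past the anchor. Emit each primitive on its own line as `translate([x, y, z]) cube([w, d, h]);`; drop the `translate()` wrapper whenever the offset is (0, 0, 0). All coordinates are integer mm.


translate([148, 315, 0]) cube([1487, 162, 28]);
translate([148, 388, 28]) cube([1487, 16, 384]);
translate([148, 315, 412]) cube([1487, 162, 28]);


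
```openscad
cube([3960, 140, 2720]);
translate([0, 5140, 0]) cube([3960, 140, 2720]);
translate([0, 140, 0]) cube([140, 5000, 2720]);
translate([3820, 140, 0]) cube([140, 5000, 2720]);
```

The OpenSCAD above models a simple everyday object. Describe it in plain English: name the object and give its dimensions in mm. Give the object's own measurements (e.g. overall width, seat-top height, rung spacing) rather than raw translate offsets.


The wall frame of a small rectangular building: four walls, each 2720 mm tall and 140 mm thick, enclosing a footprint 3960 mm (x) by 5280 mm (y) outside-to-outside, with no floor or roof. The front and back walls (the −y and +y sides) span the full width; the two side walls fit between them.


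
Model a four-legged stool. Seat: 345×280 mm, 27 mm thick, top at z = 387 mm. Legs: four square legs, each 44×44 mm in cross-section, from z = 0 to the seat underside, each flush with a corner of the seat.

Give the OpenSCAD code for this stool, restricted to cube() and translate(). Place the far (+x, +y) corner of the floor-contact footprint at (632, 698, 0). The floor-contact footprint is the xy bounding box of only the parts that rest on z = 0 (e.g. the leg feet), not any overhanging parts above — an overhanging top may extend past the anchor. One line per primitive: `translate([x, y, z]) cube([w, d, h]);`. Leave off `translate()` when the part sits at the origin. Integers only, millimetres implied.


translate([287, 418, 360]) cube([345, 280, 27]);
translate([287, 418, 0]) cube([44, 44, 360]);
translate([588, 418, 0]) cube([44, 44, 360]);
translate([287, 654, 0]) cube([44, 44, 360]);
translate([588, 654, 0]) cube([44, 44, 360]);


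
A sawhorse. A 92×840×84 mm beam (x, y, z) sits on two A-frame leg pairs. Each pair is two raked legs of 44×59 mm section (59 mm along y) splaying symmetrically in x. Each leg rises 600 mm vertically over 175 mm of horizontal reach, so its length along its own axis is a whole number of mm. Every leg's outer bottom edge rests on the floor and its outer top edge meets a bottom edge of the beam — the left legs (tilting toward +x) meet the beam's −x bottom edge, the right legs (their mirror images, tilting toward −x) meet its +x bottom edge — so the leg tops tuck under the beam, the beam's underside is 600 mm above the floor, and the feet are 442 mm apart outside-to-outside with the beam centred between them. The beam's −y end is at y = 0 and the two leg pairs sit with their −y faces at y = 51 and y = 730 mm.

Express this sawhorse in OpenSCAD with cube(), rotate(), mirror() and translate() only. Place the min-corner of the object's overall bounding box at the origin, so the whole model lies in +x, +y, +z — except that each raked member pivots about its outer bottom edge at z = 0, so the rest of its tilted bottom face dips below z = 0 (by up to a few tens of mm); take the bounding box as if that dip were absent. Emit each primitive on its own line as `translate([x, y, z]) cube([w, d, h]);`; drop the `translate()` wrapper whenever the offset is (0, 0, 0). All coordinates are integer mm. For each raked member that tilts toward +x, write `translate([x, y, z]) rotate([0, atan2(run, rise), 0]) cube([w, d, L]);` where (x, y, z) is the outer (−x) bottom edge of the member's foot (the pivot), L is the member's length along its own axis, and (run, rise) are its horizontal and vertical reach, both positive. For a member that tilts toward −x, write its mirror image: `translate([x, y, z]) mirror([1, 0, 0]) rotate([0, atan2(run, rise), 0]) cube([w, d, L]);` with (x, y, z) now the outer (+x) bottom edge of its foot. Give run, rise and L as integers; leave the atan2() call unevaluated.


translate([175, 0, 600]) cube([92, 840, 84]);
translate([0, 51, 0]) rotate([0, atan2(175, 600), 0]) cube([44, 59, 625]);
translate([442, 51, 0]) mirror([1, 0, 0]) rotate([0, atan2(175, 600), 0]) cube([44, 59, 625]);
translate([0, 730, 0]) rotate([0, atan2(175, 600), 0]) cube([44, 59, 625]);
translate([442, 730, 0]) mirror([1, 0, 0]) rotate([0, atan2(175, 600), 0]) cube([44, 59, 625]);


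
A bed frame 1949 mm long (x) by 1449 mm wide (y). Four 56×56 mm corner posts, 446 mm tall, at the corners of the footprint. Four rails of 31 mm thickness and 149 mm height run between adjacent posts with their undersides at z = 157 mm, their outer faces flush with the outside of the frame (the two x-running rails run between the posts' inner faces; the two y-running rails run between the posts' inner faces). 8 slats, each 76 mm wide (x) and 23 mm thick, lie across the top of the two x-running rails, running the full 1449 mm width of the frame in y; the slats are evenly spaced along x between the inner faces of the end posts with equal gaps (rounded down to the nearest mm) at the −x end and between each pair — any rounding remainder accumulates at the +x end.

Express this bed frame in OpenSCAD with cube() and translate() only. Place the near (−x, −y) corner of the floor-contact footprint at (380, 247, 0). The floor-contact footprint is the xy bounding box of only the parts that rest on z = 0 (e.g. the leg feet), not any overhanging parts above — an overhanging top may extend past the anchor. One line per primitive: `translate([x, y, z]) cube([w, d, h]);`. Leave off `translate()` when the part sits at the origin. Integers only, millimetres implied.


translate([380, 247, 0]) cube([56, 56, 446]);
translate([380, 1640, 0]) cube([56, 56, 446]);
translate([2273, 247, 0]) cube([56, 56, 446]);
translate([2273, 1640, 0]) cube([56, 56, 446]);
translate([436, 247, 157]) cube([1837, 31, 149]);
translate([436, 1665, 157]) cube([1837, 31, 149]);
translate([380, 303, 157]) cube([31, 1337, 149]);
translate([2298, 303, 157]) cube([31, 1337, 149]);
translate([572, 247, 306]) cube([76, 1449, 23]);
translate([784, 247, 306]) cube([76, 1449, 23]);
translate([996, 247, 306]) cube([76, 1449, 23]);
translate([1208, 247, 306]) cube([76, 1449, 23]);
translate([1420, 247, 306]) cube([76, 1449, 23]);
translate([1632, 247, 306]) cube([76, 1449, 23]);
translate([1844, 247, 306]) cube([76, 1449, 23]);
translate([2056, 247, 306]) cube([76, 1449, 23]);


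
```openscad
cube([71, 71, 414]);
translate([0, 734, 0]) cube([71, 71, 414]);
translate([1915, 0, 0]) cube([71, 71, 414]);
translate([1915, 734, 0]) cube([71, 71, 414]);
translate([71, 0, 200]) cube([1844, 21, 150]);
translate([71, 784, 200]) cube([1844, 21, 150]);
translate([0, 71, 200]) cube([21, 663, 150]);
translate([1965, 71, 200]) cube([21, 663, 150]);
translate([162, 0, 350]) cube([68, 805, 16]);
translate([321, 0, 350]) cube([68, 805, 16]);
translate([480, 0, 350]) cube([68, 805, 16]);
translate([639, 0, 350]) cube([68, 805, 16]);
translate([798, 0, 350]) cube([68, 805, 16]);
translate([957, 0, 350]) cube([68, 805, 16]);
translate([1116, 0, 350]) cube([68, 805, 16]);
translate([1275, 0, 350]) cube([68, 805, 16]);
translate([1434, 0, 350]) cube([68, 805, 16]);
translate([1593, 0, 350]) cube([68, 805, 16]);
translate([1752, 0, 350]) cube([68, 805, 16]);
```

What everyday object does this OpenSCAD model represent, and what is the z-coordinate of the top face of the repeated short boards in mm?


A bed frame. The slat-top height is 366 mm.

Four posts, four rails, and a row of slats — a bed frame. Slats sit on the rails at z = 200 + 150 = 350; with slat thickness 16, the top is 366 mm.


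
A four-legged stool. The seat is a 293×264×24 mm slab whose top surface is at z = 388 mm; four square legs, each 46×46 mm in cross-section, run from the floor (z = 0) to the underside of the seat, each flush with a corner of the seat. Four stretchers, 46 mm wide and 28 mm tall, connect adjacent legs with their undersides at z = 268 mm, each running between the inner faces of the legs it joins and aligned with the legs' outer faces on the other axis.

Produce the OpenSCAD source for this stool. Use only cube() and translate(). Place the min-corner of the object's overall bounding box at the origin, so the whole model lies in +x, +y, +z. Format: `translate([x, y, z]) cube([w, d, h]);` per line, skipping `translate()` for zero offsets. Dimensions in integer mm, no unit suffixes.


translate([0, 0, 364]) cube([293, 264, 24]);
cube([46, 46, 364]);
translate([247, 0, 0]) cube([46, 46, 364]);
translate([0, 218, 0]) cube([46, 46, 364]);
translate([247, 218, 0]) cube([46, 46, 364]);
translate([46, 0, 268]) cube([201, 46, 28]);
translate([46, 218, 268]) cube([201, 46, 28]);
translate([0, 46, 268]) cube([46, 172, 28]);
translate([247, 46, 268]) cube([46, 172, 28]);


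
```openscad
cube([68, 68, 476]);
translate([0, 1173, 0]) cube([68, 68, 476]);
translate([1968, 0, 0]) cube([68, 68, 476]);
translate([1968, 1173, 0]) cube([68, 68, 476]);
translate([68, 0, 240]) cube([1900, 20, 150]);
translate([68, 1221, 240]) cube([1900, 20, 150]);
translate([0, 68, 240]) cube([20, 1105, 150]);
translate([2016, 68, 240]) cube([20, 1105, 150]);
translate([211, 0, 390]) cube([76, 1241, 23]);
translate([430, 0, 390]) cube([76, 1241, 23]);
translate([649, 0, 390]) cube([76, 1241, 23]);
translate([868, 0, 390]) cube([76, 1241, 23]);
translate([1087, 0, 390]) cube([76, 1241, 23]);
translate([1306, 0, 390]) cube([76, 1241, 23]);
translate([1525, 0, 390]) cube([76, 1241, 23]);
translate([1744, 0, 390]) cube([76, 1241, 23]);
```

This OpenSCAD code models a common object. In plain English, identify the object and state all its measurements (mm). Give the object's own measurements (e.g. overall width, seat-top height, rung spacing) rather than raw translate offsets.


A bed frame 2036 mm long (x) by 1241 mm wide (y). Four 68×68 mm corner posts, 476 mm tall, at the corners of the footprint. Four rails of 20 mm thickness and 150 mm height run between adjacent posts with their undersides at z = 240 mm, their outer faces flush with the outside of the frame (the two x-running rails run between the posts' inner faces; the two y-running rails run between the posts' inner faces). 8 slats, each 76 mm wide (x) and 23 mm thick, lie across the top of the two x-running rails, running the full 1241 mm width of the frame in y; along x they sit between the end posts with a 143 mm gap after the −x posts and between neighbouring slats, leaving 148 mm before the +x posts.


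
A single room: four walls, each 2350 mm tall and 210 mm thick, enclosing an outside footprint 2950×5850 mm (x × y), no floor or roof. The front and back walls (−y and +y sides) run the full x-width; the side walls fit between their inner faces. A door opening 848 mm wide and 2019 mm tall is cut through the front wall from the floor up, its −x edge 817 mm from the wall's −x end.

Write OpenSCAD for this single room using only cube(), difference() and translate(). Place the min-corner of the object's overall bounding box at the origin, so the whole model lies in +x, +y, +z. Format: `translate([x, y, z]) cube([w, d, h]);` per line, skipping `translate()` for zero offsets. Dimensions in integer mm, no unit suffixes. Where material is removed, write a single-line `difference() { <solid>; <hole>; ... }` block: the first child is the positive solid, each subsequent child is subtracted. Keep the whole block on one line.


difference() { cube([2950, 210, 2350]); translate([817, 0, 0]) cube([848, 210, 2019]); }
translate([0, 5640, 0]) cube([2950, 210, 2350]);
translate([0, 210, 0]) cube([210, 5430, 2350]);
translate([2740, 210, 0]) cube([210, 5430, 2350]);


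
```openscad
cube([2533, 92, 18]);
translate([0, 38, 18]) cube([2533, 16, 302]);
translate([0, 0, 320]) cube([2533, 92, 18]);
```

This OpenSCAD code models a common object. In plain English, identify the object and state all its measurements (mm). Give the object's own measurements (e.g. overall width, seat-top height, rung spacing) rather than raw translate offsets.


An I-beam lying along x, 2533 mm long. Overall section height 338 mm. Two flanges 92 mm wide (y) and 18 mm thick, one on the floor and one at the top; a web 16 mm thick runs between them, centred on the flange width.


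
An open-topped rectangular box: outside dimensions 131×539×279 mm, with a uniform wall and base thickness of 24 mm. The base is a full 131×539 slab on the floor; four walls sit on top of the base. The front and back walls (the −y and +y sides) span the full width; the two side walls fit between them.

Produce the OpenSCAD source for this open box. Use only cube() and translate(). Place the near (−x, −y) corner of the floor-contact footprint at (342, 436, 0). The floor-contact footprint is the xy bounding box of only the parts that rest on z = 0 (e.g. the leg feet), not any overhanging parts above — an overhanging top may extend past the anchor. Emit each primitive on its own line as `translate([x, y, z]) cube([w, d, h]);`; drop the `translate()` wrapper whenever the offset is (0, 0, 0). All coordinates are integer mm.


translate([342, 436, 0]) cube([131, 539, 24]);
translate([342, 436, 24]) cube([131, 24, 255]);
translate([342, 951, 24]) cube([131, 24, 255]);
translate([342, 460, 24]) cube([24, 491, 255]);
translate([449, 460, 24]) cube([24, 491, 255]);


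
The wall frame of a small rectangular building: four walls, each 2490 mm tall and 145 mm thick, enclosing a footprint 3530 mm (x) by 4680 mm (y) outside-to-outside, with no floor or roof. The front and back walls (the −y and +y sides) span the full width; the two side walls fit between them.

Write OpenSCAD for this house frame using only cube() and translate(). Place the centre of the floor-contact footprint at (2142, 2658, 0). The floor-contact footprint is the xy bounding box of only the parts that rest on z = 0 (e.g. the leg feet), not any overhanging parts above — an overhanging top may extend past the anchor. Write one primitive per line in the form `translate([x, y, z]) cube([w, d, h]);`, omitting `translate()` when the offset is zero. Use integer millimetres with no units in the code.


translate([377, 318, 0]) cube([3530, 145, 2490]);
translate([377, 4853, 0]) cube([3530, 145, 2490]);
translate([377, 463, 0]) cube([145, 4390, 2490]);
translate([3762, 463, 0]) cube([145, 4390, 2490]);


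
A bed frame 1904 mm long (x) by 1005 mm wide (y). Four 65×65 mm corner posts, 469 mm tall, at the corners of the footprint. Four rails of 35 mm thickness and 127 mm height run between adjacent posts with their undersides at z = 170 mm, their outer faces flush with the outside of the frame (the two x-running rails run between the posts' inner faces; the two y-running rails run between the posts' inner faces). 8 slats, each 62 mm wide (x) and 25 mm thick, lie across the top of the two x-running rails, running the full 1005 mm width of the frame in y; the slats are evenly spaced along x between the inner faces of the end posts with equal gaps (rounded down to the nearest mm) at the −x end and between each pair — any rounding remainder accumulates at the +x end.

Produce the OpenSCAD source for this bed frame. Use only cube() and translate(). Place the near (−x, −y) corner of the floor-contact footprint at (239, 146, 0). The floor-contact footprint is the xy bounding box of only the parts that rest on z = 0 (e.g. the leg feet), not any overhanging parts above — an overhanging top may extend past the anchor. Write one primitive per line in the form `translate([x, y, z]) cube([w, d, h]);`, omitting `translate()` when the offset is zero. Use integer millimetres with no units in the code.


translate([239, 146, 0]) cube([65, 65, 469]);
translate([239, 1086, 0]) cube([65, 65, 469]);
translate([2078, 146, 0]) cube([65, 65, 469]);
translate([2078, 1086, 0]) cube([65, 65, 469]);
translate([304, 146, 170]) cube([1774, 35, 127]);
translate([304, 1116, 170]) cube([1774, 35, 127]);
translate([239, 211, 170]) cube([35, 875, 127]);
translate([2108, 211, 170]) cube([35, 875, 127]);
translate([446, 146, 297]) cube([62, 1005, 25]);
translate([650, 146, 297]) cube([62, 1005, 25]);
translate([854, 146, 297]) cube([62, 1005, 25]);
translate([1058, 146, 297]) cube([62, 1005, 25]);
translate([1262, 146, 297]) cube([62, 1005, 25]);
translate([1466, 146, 297]) cube([62, 1005, 25]);
translate([1670, 146, 297]) cube([62, 1005, 25]);
translate([1874, 146, 297]) cube([62, 1005, 25]);


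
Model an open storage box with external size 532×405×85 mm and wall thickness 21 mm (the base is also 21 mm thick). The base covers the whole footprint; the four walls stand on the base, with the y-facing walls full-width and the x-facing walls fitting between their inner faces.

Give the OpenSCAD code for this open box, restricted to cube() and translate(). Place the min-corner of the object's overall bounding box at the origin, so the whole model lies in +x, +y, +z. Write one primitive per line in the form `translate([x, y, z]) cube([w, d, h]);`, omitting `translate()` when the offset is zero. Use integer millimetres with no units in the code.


cube([532, 405, 21]);
translate([0, 0, 21]) cube([532, 21, 64]);
translate([0, 384, 21]) cube([532, 21, 64]);
translate([0, 21, 21]) cube([21, 363, 64]);
translate([511, 21, 21]) cube([21, 363, 64]);


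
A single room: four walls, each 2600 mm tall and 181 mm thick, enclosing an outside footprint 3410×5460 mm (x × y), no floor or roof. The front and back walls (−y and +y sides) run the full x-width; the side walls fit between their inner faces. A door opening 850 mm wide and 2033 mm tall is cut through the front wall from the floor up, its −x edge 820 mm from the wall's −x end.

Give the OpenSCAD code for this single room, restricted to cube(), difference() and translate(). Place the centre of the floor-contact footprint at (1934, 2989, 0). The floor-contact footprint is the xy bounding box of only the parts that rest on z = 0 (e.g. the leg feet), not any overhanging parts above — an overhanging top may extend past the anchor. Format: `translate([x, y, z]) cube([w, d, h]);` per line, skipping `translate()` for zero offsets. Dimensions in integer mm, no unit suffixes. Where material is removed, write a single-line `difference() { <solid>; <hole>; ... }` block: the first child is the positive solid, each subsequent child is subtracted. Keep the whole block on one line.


difference() { translate([229, 259, 0]) cube([3410, 181, 2600]); translate([1049, 259, 0]) cube([850, 181, 2033]); }
translate([229, 5538, 0]) cube([3410, 181, 2600]);
translate([229, 440, 0]) cube([181, 5098, 2600]);
translate([3458, 440, 0]) cube([181, 5098, 2600]);


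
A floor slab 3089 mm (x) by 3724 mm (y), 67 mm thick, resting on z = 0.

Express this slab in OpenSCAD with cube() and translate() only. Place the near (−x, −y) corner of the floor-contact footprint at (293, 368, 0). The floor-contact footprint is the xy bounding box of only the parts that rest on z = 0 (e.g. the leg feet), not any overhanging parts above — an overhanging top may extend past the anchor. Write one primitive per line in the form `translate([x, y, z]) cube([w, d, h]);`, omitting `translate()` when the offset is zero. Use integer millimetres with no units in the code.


translate([293, 368, 0]) cube([3089, 3724, 67]);


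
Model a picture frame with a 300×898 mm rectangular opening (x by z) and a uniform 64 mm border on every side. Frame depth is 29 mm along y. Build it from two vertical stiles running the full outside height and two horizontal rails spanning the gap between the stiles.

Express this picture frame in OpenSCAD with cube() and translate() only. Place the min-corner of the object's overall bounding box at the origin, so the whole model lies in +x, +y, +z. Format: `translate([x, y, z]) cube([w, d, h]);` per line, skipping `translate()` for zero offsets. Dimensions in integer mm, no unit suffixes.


cube([64, 29, 1026]);
translate([364, 0, 0]) cube([64, 29, 1026]);
translate([64, 0, 0]) cube([300, 29, 64]);
translate([64, 0, 962]) cube([300, 29, 64]);


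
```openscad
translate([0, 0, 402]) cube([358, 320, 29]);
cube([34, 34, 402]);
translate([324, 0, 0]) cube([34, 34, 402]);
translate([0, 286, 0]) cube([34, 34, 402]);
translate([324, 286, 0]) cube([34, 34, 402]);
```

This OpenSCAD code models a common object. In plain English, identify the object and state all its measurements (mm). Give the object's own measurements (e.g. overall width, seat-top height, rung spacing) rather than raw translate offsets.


A simple wooden stool: a rectangular seat 358 mm (x) by 320 mm (y), 29 mm thick, top face at z = 431 mm, on four square legs, each 34×34 mm in cross-section. The legs rest on z = 0, each flush with a corner of the seat.


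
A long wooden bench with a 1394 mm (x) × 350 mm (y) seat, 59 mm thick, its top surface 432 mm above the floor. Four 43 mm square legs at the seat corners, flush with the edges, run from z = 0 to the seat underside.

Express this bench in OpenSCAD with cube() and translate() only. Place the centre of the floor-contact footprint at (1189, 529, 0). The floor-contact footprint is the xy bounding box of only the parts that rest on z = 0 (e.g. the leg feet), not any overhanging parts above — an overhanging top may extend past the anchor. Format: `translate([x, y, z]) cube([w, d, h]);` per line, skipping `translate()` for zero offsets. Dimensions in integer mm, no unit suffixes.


// leg_h = 432 − 59 = 373
translate([492, 354, 373]) cube([1394, 350, 59]);
translate([492, 354, 0]) cube([43, 43, 373]);
translate([492, 661, 0]) cube([43, 43, 373]);
translate([1843, 354, 0]) cube([43, 43, 373]);
translate([1843, 661, 0]) cube([43, 43, 373]);


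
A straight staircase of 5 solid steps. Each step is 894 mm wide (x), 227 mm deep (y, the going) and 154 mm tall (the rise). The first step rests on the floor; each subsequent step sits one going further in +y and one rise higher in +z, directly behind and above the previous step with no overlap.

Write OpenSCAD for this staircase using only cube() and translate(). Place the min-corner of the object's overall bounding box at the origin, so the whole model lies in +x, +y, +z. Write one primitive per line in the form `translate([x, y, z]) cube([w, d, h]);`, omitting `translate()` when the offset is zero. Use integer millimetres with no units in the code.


cube([894, 227, 154]);
translate([0, 227, 154]) cube([894, 227, 154]);
translate([0, 454, 308]) cube([894, 227, 154]);
translate([0, 681, 462]) cube([894, 227, 154]);
translate([0, 908, 616]) cube([894, 227, 154]);


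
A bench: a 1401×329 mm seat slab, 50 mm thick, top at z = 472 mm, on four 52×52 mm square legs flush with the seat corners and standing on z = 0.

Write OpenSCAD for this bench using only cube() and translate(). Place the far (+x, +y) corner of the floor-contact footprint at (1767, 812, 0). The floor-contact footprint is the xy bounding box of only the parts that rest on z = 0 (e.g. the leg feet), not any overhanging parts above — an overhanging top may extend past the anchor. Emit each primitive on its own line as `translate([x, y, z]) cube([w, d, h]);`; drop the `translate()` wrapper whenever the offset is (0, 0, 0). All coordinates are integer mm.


// leg_h = 472 − 50 = 422
translate([366, 483, 422]) cube([1401, 329, 50]);
translate([366, 483, 0]) cube([52, 52, 422]);
translate([366, 760, 0]) cube([52, 52, 422]);
translate([1715, 483, 0]) cube([52, 52, 422]);
translate([1715, 760, 0]) cube([52, 52, 422]);


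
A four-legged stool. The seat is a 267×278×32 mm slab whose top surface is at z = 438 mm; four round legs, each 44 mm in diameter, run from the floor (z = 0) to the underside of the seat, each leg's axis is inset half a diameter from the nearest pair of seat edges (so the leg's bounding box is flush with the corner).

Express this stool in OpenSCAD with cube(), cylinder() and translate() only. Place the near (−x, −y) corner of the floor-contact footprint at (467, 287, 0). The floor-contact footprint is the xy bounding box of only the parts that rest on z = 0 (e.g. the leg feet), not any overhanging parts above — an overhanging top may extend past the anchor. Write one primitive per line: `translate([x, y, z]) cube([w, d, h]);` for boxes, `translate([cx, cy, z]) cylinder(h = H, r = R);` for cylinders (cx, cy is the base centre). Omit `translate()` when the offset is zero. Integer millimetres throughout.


// leg_h = 438 - 32 = 406
translate([467, 287, 406]) cube([267, 278, 32]);
translate([489, 309, 0]) cylinder(h = 406, r = 22);
translate([712, 309, 0]) cylinder(h = 406, r = 22);
translate([489, 543, 0]) cylinder(h = 406, r = 22);
translate([712, 543, 0]) cylinder(h = 406, r = 22);


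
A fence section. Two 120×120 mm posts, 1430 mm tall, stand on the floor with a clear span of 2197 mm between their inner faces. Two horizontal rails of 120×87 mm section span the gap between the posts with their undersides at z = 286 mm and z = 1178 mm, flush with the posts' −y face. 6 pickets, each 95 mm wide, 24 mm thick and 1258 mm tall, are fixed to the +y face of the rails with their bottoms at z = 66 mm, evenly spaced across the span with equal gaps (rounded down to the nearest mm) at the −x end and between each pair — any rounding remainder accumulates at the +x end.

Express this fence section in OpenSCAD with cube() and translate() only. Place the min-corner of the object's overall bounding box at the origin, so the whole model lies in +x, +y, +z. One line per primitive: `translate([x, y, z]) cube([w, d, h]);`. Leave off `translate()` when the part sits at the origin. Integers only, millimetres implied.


cube([120, 120, 1430]);
translate([2317, 0, 0]) cube([120, 120, 1430]);
translate([120, 0, 286]) cube([2197, 120, 87]);
translate([120, 0, 1178]) cube([2197, 120, 87]);
translate([352, 120, 66]) cube([95, 24, 1258]);
translate([679, 120, 66]) cube([95, 24, 1258]);
translate([1006, 120, 66]) cube([95, 24, 1258]);
translate([1333, 120, 66]) cube([95, 24, 1258]);
translate([1660, 120, 66]) cube([95, 24, 1258]);
translate([1987, 120, 66]) cube([95, 24, 1258]);


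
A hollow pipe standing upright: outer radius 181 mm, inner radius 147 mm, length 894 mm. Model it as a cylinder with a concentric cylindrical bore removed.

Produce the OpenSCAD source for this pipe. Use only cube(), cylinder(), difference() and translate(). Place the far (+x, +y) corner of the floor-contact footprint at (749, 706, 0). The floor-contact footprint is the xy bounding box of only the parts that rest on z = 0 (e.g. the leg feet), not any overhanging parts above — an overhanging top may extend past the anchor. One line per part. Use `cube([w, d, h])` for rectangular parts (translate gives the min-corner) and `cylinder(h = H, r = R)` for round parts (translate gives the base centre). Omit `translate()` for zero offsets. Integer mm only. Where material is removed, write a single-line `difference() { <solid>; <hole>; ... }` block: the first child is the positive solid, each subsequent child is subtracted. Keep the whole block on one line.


difference() { translate([568, 525, 0]) cylinder(h = 894, r = 181); translate([568, 525, 0]) cylinder(h = 894, r = 147); }


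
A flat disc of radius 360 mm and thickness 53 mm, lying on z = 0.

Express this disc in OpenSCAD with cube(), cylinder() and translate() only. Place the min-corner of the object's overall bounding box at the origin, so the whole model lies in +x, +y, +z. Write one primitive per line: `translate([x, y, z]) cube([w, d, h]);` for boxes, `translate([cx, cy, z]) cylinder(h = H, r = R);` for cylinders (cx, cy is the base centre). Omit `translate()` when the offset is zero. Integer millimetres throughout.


translate([360, 360, 0]) cylinder(h = 53, r = 360);


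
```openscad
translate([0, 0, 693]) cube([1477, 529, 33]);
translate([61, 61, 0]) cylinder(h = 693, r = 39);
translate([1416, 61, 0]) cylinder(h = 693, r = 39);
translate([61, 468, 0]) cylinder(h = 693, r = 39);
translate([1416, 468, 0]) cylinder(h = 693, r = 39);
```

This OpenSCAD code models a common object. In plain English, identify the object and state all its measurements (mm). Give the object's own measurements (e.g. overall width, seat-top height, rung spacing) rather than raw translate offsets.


A table: top 1477 mm (x) × 529 mm (y), 33 mm thick, upper face at z = 726 mm, on four round legs of 78 mm diameter, each leg's bounding box inset 22 mm from the nearest pair of top edges from z = 0 to the bottom of the top.


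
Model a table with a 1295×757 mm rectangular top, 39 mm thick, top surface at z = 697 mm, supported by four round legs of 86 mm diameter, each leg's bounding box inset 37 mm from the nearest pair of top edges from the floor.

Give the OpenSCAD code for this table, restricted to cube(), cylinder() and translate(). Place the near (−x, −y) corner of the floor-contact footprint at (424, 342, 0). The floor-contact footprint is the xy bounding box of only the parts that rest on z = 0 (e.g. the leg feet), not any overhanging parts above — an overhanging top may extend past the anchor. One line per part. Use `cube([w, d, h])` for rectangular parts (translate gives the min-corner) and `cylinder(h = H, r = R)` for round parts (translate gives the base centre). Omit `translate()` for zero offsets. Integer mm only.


translate([387, 305, 658]) cube([1295, 757, 39]);
translate([467, 385, 0]) cylinder(h = 658, r = 43);
translate([1602, 385, 0]) cylinder(h = 658, r = 43);
translate([467, 982, 0]) cylinder(h = 658, r = 43);
translate([1602, 982, 0]) cylinder(h = 658, r = 43);
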